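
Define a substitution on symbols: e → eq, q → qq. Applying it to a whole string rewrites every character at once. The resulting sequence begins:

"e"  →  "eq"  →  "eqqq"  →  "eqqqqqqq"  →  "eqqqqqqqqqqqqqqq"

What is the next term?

eqqqqqqqqqqqqqqqqqqqqqqqqqqqqqqq

Applying the rule to each of the 16 symbols of eqqqqqqqqqqqqqqq gives the pieces eq qq qq qq qq qq qq qq qq qq qq qq qq qq qq qq, which concatenate to the answer.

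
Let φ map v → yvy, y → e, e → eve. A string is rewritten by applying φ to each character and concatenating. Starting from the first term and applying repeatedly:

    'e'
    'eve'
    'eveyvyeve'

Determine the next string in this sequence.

eveyvyeveeyvyeeveyvyeve

Rewriting each symbol of eveyvyeve: e→eve, v→yvy, e→eve, y→e, v→yvy, y→e, e→eve, v→yvy, e→eve, which concatenates to eve yvy eve e yvy e eve yvy eve.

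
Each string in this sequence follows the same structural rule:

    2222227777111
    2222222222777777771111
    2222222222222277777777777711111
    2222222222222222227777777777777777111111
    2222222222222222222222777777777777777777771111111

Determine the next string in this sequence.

2222222222222222222222222277777777777777777777777711111111

Term n consists of 4n+2 2's, followed by 4n 7's, followed by n+2 1's (n = 1, 2, …).
For the next term, n = 6, so the run lengths are 26, 24, 8.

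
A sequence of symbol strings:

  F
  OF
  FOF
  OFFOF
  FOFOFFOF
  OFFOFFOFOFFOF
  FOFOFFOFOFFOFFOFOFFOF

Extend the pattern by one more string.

Each term (from the third on) is the two preceding terms concatenated in order: term 3 = F·OF = FOF.
So term 8 is OFFOFFOFOFFOF·FOFOFFOFOFFOFFOFOFFOF.

OFFOFFOFOFFOFFOFOFFOFOFFOFFOFOFFOF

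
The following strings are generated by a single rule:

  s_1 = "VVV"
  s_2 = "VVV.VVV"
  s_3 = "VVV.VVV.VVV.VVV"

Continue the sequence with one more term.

Every step duplicates the string with '.' between the halves.
Doubling VVV.VVV.VVV.VVV with '.' between the halves:

VVV.VVV.VVV.VVV.VVV.VVV.VVV.VVV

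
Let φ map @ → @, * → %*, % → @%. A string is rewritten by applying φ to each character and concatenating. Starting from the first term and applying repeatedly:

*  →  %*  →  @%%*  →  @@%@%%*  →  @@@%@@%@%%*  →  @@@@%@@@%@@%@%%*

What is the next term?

φ(@@@@%@@@%@@%@%%*) expands symbol-by-symbol to @ @ @ @ @% @ @ @ @% @ @ @% @ @% @% %*; joining the 16 pieces gives the next term.

@@@@@%@@@@%@@@%@@%@%%*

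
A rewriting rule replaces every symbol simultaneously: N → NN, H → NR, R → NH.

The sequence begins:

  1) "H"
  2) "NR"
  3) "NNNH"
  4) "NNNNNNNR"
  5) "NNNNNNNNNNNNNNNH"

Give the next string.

NNNNNNNNNNNNNNNNNNNNNNNNNNNNNNNR

Replace each of the 16 characters of NNNNNNNNNNNNNNNH in place — NN NN NN NN NN NN NN NN NN NN NN NN NN NN NN NR — and concatenate.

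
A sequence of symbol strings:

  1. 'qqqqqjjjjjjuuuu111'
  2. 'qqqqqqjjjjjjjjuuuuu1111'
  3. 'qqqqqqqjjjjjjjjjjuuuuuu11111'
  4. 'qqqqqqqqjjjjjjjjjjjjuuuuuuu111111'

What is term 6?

Reading off run lengths: q runs 5, 6, 7, 8; j runs 6, 8, 10, 12; u runs 4, 5, 6, 7; 1 runs 3, 4, 5, 6 — each is linear in n, where the shown terms are n = 3, 4, 5, 6.
For term 6, n = 8, so the run lengths are 10, 16, 9, 8.

qqqqqqqqqqjjjjjjjjjjjjjjjjuuuuuuuuu11111111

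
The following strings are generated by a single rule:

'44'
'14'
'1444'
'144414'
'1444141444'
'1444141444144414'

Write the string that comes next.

14441414441444141444141444

This is a Fibonacci-style word recurrence s(k) = s(k−1)·s(k−2): e.g. 14·44 = 1444.
Continuing: 1444141444144414 · 1444141444 gives term 7.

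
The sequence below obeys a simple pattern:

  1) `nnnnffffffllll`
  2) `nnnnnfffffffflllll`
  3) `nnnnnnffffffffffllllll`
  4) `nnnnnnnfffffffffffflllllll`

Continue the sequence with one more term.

nnnnnnnnffffffffffffffllllllll

Reading off run lengths: n runs 4, 5, 6, 7; f runs 6, 8, 10, 12; l runs 4, 5, 6, 7 — each is linear in n, where the shown terms are n = 3, 4, 5, 6.
Setting n = 7 gives 8, 14, 8 characters in each block.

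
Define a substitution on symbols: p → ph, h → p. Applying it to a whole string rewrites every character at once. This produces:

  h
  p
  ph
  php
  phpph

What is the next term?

Rewriting each symbol of phpph: p→ph, h→p, p→ph, p→ph, h→p, which concatenates to ph p ph ph p.

phpphphp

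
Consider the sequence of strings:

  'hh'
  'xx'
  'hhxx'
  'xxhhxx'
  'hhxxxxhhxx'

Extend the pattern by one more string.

xxhhxxhhxxxxhhxx

This is a Fibonacci-style word recurrence s(k) = s(k−2)·s(k−1): e.g. hh·xx = hhxx.
Continuing: xxhhxx · hhxxxxhhxx gives term 6.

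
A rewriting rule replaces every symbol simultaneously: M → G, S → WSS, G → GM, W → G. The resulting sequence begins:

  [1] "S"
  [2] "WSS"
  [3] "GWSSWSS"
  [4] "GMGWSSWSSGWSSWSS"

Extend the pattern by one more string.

GMGGMGWSSWSSGWSSWSSGMGWSSWSSGWSSWSS

φ(GMGWSSWSSGWSSWSS) expands symbol-by-symbol to GM G GM G WSS WSS G WSS WSS GM G WSS WSS G WSS WSS; joining the 16 pieces gives the next term.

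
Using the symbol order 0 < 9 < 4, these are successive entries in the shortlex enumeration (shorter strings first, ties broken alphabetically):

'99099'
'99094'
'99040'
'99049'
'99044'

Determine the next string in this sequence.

Find the rightmost character of 99044 below 4, bump it to the next letter, and reset everything to its right to 0.

99900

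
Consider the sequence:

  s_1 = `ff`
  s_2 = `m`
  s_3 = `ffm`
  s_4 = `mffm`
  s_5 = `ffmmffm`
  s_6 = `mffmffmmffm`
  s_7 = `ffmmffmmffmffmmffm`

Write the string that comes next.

mffmffmmffmffmmffmmffmffmmffm

This is a Fibonacci-style word recurrence s(k) = s(k−2)·s(k−1): e.g. ff·m = ffm.
So term 8 is mffmffmmffm·ffmmffmmffmffmmffm.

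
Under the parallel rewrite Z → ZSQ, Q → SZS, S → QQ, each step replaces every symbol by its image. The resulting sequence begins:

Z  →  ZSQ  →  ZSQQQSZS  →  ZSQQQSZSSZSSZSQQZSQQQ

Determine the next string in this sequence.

Rewriting the 21 symbols of ZSQQQSZSSZSSZSQQZSQQQ one by one yields ZSQ QQ SZS SZS SZS QQ ZSQ QQ QQ ZSQ QQ QQ ZSQ QQ SZS SZS ZSQ QQ SZS SZS SZS; concatenated:

ZSQQQSZSSZSSZSQQZSQQQQQZSQQQQQZSQQQSZSSZSZSQQQSZSSZSSZS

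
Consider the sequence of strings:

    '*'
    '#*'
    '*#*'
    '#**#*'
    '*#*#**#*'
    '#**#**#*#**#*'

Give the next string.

This is a Fibonacci-style word recurrence s(k) = s(k−2)·s(k−1): e.g. *·#* = *#*.
Continuing: *#*#**#* · #**#**#*#**#* gives term 7.

*#*#**#*#**#**#*#**#*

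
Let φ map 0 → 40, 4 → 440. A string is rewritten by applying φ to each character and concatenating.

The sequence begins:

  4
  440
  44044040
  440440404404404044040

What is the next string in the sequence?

Replace each of the 21 characters of 440440404404404044040 in place — 440 440 40 440 440 40 440 40 440 440 40 440 440 40 440 40 440 440 40 440 40 — and concatenate.

4404404044044040440404404404044044040440404404404044040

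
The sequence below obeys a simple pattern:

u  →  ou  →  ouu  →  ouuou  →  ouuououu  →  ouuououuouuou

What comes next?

This is a Fibonacci-style word recurrence s(k) = s(k−1)·s(k−2): e.g. ou·u = ouu.
So term 7 is ouuououuouuou·ouuououu.

ouuououuouuououuououu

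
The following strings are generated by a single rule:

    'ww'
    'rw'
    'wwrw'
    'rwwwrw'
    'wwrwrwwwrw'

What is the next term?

Each term (from the third on) is the two preceding terms concatenated in order: term 3 = ww·rw = wwrw.
The next term joins rwwwrw and wwrwrwwwrw.

rwwwrwwwrwrwwwrw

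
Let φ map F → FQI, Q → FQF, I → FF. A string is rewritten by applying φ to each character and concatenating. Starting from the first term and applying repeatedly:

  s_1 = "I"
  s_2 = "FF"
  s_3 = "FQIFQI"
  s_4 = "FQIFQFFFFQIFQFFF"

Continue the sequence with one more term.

FQIFQFFFFQIFQFFQIFQIFQIFQIFQFFFFQIFQFFQIFQIFQI

φ(FQIFQFFFFQIFQFFF) expands symbol-by-symbol to FQI FQF FF FQI FQF FQI FQI FQI FQI FQF FF FQI FQF FQI FQI FQI; joining the 16 pieces gives the next term.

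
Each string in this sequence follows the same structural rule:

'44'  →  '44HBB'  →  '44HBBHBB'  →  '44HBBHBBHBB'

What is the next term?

Every step adds HBB to the end: s(k+1) = s(k)·HBB.
Applying this once more to 44HBBHBBHBB:

44HBBHBBHBBHBB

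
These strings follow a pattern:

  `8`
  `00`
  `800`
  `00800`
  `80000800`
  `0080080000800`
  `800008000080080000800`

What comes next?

0080080000800800008000080080000800

Each term (from the third on) is the two preceding terms concatenated in order: term 3 = 8·00 = 800.
Continuing: 0080080000800 · 800008000080080000800 gives term 8.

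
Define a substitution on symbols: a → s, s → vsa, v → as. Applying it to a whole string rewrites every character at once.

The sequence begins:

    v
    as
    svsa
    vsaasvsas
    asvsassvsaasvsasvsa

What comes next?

svsaasvsasvsavsaasvsassvsaasvsasvsaasvsas

Replace each of the 19 characters of asvsassvsaasvsasvsa in place — s vsa as vsa s vsa vsa as vsa s s vsa as vsa s vsa as vsa s — and concatenate.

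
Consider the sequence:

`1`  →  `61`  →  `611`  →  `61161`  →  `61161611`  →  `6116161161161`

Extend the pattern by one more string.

611616116116161161611

This is a Fibonacci-style word recurrence s(k) = s(k−1)·s(k−2): e.g. 61·1 = 611.
So term 7 is 6116161161161·61161611.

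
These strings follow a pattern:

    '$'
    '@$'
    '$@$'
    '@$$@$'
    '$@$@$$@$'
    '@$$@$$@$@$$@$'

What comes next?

From term 3 onward, concatenate the second-to-last term with the last: $·@$ = $@$, @$·$@$ = @$$@$, …
Continuing: $@$@$$@$ · @$$@$$@$@$$@$ gives term 7.

$@$@$$@$@$$@$$@$@$$@$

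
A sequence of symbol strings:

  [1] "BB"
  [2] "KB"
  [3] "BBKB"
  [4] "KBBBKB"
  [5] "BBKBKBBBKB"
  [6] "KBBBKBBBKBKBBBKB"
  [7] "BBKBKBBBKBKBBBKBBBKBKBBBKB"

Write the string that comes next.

KBBBKBBBKBKBBBKBBBKBKBBBKBKBBBKBBBKBKBBBKB

From term 3 onward, concatenate the second-to-last term with the last: BB·KB = BBKB, KB·BBKB = KBBBKB, …
The next term joins KBBBKBBBKBKBBBKB and BBKBKBBBKBKBBBKBBBKBKBBBKB.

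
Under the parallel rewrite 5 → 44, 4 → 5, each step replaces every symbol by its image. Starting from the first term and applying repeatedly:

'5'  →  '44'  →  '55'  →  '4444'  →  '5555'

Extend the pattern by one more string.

Rewriting each symbol of 5555: 5→44, 5→44, 5→44, 5→44, which concatenates to 44 44 44 44.

44444444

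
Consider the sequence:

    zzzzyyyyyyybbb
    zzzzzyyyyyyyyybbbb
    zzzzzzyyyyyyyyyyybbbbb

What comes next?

Term n consists of n+1 z's, followed by 2n+1 y's, followed by n b's, where the shown terms are n = 3, 4, 5.
For the next term, n = 6, so the run lengths are 7, 13, 6.

zzzzzzzyyyyyyyyyyyyybbbbbb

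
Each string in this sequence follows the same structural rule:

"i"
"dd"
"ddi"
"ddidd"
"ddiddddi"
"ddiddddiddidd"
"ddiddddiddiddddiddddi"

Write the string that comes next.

From term 3 onward, concatenate the last term with the second-to-last: dd·i = ddi, ddi·dd = ddidd, …
The next term joins ddiddddiddiddddiddddi and ddiddddiddidd.

ddiddddiddiddddiddddiddiddddiddidd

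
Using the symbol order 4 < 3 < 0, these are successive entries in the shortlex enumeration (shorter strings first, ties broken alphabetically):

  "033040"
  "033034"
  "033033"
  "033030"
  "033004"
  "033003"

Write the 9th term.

030443

Stepping forward 3 times from 033003: 033003 → 033000 → 030444, then the target.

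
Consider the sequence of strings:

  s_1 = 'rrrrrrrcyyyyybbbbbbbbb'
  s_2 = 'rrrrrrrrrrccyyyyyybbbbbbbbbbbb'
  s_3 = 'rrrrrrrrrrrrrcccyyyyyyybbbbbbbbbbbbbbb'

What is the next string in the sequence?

rrrrrrrrrrrrrrrrccccyyyyyyyybbbbbbbbbbbbbbbbbb

The n-th term is 3n-2 r's then n-2 c's then n+2 y's then 3n b's, where the shown terms are n = 3, 4, 5.
Setting n = 6 gives 16, 4, 8, 18 characters in each block.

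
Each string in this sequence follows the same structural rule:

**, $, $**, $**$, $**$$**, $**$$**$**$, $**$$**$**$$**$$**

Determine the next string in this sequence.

This is a Fibonacci-style word recurrence s(k) = s(k−1)·s(k−2): e.g. $·** = $**.
So term 8 is $**$$**$**$$**$$**·$**$$**$**$.

$**$$**$**$$**$$**$**$$**$**$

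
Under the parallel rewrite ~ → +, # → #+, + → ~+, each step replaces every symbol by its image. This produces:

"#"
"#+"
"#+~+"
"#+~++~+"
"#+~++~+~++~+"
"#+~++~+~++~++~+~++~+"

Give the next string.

φ(#+~++~+~++~++~+~++~+) expands symbol-by-symbol to #+ ~+ + ~+ ~+ + ~+ + ~+ ~+ + ~+ ~+ + ~+ + ~+ ~+ + ~+; joining the 20 pieces gives the next term.

#+~++~+~++~++~+~++~+~++~++~+~++~+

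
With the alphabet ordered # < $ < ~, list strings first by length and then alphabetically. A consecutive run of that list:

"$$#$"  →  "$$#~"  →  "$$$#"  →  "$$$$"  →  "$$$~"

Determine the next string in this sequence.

$$~#

The successor of $$$~ increments the rightmost position that isn't already ~ and resets every position after it to #.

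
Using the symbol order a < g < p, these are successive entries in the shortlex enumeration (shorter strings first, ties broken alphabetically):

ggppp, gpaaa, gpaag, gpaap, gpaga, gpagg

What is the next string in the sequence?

gpagp

Find the rightmost character of gpagg below p, bump it to the next letter, and reset everything to its right to a.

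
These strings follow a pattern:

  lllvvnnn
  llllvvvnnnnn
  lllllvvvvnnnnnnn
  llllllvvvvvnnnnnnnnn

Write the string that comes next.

lllllllvvvvvvnnnnnnnnnnn

Reading off run lengths: l runs 3, 4, 5, 6; v runs 2, 3, 4, 5; n runs 3, 5, 7, 9 — each is linear in n (n = 1, 2, …).
At n = 5 the blocks have lengths 7, 6, 11.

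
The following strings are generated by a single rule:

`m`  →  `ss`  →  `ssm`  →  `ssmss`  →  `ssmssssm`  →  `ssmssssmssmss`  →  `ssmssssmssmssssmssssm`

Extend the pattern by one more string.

ssmssssmssmssssmssssmssmssssmssmss

From term 3 onward, concatenate the last term with the second-to-last: ss·m = ssm, ssm·ss = ssmss, …
The next term joins ssmssssmssmssssmssssm and ssmssssmssmss.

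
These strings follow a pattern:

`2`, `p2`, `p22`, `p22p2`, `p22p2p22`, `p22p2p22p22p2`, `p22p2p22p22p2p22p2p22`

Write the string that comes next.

p22p2p22p22p2p22p2p22p22p2p22p22p2

Each term (from the third on) is the previous term followed by the one before it: term 3 = p2·2 = p22.
So term 8 is p22p2p22p22p2p22p2p22·p22p2p22p22p2.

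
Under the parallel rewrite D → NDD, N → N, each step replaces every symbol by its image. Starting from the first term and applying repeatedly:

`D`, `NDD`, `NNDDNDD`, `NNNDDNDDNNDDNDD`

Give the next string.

Rewriting the 15 symbols of NNNDDNDDNNDDNDD one by one yields N N N NDD NDD N NDD NDD N N NDD NDD N NDD NDD; concatenated:

NNNNDDNDDNNDDNDDNNNDDNDDNNDDNDD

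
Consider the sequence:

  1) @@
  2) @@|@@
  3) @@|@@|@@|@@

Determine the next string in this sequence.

Each string is two copies of the previous one joined by '|'.
So the next term is two copies of @@|@@|@@|@@ with '|' between the halves.

@@|@@|@@|@@|@@|@@|@@|@@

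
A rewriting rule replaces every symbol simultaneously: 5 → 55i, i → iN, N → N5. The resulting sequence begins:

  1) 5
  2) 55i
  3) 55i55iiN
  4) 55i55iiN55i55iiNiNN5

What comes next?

55i55iiN55i55iiNiNN555i55iiN55i55iiNiNN5iNN5N555i

φ(55i55iiN55i55iiNiNN5) expands symbol-by-symbol to 55i 55i iN 55i 55i iN iN N5 55i 55i iN 55i 55i iN iN N5 iN N5 N5 55i; joining the 20 pieces gives the next term.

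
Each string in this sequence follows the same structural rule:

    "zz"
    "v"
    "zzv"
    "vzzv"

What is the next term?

zzvvzzv

From term 3 onward, concatenate the second-to-last term with the last: zz·v = zzv, v·zzv = vzzv, …
The next term joins zzv and vzzv.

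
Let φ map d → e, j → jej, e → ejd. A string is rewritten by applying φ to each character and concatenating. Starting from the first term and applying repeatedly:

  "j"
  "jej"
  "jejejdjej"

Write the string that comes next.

Apply φ to jejejdjej symbol by symbol: j→jej, e→ejd, j→jej, e→ejd, j→jej, d→e, j→jej, e→ejd, j→jej; joined: jej ejd jej ejd jej e jej ejd jej.

jejejdjejejdjejejejejdjej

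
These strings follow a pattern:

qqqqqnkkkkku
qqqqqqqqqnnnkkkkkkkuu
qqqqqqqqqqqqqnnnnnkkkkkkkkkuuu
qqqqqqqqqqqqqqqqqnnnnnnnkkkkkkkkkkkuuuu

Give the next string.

qqqqqqqqqqqqqqqqqqqqqnnnnnnnnnkkkkkkkkkkkkkuuuuu

Reading off run lengths: q runs 5, 9, 13, 17; n runs 1, 3, 5, 7; k runs 5, 7, 9, 11; u runs 1, 2, 3, 4 — each is linear in n (n = 1, 2, …).
For the next term, n = 5, so the run lengths are 21, 9, 13, 5.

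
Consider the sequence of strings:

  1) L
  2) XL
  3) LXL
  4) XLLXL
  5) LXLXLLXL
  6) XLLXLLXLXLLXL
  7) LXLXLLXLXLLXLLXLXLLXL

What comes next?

XLLXLLXLXLLXLLXLXLLXLXLLXLLXLXLLXL

Each term (from the third on) is the two preceding terms concatenated in order: term 3 = L·XL = LXL.
So term 8 is XLLXLLXLXLLXL·LXLXLLXLXLLXLLXLXLLXL.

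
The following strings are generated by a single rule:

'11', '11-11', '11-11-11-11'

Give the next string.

Every step duplicates the string with '-' between the halves.
Doubling 11-11-11-11 with '-' between the halves:

11-11-11-11-11-11-11-11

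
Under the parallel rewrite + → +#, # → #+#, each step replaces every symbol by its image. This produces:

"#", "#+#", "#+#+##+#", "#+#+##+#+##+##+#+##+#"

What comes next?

Applying the rule to each of the 21 symbols of #+#+##+#+##+##+#+##+# gives the pieces #+# +# #+# +# #+# #+# +# #+# +# #+# #+# +# #+# #+# +# #+# +# #+# #+# +# #+#, which concatenate to the answer.

#+#+##+#+##+##+#+##+#+##+##+#+##+##+#+##+#+##+##+#+##+#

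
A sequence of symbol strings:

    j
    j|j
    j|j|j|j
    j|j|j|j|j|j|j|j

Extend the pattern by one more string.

s(k+1) = s(k)·|·s(k) — each term doubles the last with '|' between the halves.
So the next term is two copies of j|j|j|j|j|j|j|j with '|' between the halves.

j|j|j|j|j|j|j|j|j|j|j|j|j|j|j|j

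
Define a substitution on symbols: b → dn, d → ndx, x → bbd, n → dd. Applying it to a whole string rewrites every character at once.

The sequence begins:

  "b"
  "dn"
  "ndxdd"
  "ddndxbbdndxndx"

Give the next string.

Rewriting the 14 symbols of ddndxbbdndxndx one by one yields ndx ndx dd ndx bbd dn dn ndx dd ndx bbd dd ndx bbd; concatenated:

ndxndxddndxbbddndnndxddndxbbdddndxbbd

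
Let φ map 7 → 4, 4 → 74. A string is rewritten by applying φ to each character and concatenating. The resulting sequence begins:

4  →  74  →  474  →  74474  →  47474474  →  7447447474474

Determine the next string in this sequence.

Rewriting the 13 symbols of 7447447474474 one by one yields 4 74 74 4 74 74 4 74 4 74 74 4 74; concatenated:

474744747447447474474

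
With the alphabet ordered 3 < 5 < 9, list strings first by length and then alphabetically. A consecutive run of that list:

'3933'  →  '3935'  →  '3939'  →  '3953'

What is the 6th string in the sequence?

Advancing 2 positions from 3953 through 3953 → 3955 reaches term 6.

3959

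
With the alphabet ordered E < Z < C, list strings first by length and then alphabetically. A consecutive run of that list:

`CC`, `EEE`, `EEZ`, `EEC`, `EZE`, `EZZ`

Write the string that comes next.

The successor of EZZ increments the rightmost position that isn't already C and resets every position after it to E.

EZC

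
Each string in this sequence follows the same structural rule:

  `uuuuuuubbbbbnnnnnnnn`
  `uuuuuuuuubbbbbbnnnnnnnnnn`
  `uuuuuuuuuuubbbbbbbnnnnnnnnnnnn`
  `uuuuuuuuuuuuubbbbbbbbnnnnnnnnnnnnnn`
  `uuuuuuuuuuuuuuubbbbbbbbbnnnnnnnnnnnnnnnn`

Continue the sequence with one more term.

Reading off run lengths: u runs 7, 9, 11, 13, 15; b runs 5, 6, 7, 8, 9; n runs 8, 10, 12, 14, 16 — each is linear in n, where the shown terms are n = 3, 4, 5, 6, 7.
For the next term, n = 8, so the run lengths are 17, 10, 18.

uuuuuuuuuuuuuuuuubbbbbbbbbbnnnnnnnnnnnnnnnnnn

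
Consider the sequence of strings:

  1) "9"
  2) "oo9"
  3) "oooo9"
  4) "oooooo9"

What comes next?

oooooooo9

Every step adds oo at the front: s(k+1) = oo·s(k).
One more step from oooooo9 gives the answer.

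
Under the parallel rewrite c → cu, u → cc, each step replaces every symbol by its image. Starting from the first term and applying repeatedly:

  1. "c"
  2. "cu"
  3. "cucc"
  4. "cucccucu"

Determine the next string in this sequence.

Expanding cucccucu: c→cu, u→cc, c→cu, c→cu, c→cu, u→cc, c→cu, u→cc. Concatenated: cu cc cu cu cu cc cu cc.

cucccucucucccucc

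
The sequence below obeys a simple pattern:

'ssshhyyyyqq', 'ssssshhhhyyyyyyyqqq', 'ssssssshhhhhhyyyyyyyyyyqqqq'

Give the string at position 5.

Term n consists of 2n+1 s's, followed by 2n h's, followed by 3n+1 y's, followed by n+1 q's (n = 1, 2, …).
At n = 5 the blocks have lengths 11, 10, 16, 6.

ssssssssssshhhhhhhhhhyyyyyyyyyyyyyyyyqqqqqq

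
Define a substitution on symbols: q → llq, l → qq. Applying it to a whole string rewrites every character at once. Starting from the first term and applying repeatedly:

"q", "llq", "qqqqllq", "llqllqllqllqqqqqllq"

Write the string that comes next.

Rewriting the 19 symbols of llqllqllqllqqqqqllq one by one yields qq qq llq qq qq llq qq qq llq qq qq llq llq llq llq llq qq qq llq; concatenated:

qqqqllqqqqqllqqqqqllqqqqqllqllqllqllqllqqqqqllq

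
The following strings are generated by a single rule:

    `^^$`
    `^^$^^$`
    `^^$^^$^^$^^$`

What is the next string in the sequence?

Every step duplicates the string.
One more doubling of ^^$^^$^^$^^$ gives the answer.

^^$^^$^^$^^$^^$^^$^^$^^$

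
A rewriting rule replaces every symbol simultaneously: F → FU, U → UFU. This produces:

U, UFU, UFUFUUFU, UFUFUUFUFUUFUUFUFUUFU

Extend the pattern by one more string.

UFUFUUFUFUUFUUFUFUUFUFUUFUUFUFUUFUUFUFUUFUFUUFUUFUFUUFU

φ(UFUFUUFUFUUFUUFUFUUFU) expands symbol-by-symbol to UFU FU UFU FU UFU UFU FU UFU FU UFU UFU FU UFU UFU FU UFU FU UFU UFU FU UFU; joining the 21 pieces gives the next term.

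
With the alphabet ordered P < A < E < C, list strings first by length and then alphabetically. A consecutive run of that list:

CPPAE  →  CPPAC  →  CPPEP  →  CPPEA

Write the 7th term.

Stepping forward 3 times from CPPEA: CPPEA → CPPEE → CPPEC, then the target.

CPPCP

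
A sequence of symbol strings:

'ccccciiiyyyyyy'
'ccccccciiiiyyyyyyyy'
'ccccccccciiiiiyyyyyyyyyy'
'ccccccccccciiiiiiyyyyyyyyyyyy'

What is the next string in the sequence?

The n-th term is 2n-1 c's then n i's then 2n y's, where the shown terms are n = 3, 4, 5, 6.
For the next term, n = 7, so the run lengths are 13, 7, 14.

ccccccccccccciiiiiiiyyyyyyyyyyyyyy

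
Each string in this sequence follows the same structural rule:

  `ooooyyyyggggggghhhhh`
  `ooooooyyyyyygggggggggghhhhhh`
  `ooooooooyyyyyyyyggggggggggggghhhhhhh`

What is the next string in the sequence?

Reading off run lengths: o runs 4, 6, 8; y runs 4, 6, 8; g runs 7, 10, 13; h runs 5, 6, 7 — each is linear in n, where the shown terms are n = 2, 3, 4.
At n = 5 the blocks have lengths 10, 10, 16, 8.

ooooooooooyyyyyyyyyygggggggggggggggghhhhhhhh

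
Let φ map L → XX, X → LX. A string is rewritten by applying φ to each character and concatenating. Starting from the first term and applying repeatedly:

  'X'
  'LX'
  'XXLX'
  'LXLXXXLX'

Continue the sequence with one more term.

XXLXXXLXLXLXXXLX

Rewriting each symbol of LXLXXXLX: L→XX, X→LX, L→XX, X→LX, X→LX, X→LX, L→XX, X→LX, which concatenates to XX LX XX LX LX LX XX LX.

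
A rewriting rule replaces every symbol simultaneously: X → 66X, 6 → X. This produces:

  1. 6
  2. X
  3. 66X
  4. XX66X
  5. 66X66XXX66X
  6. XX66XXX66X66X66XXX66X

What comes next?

66X66XXX66X66X66XXX66XXX66XXX66X66X66XXX66X

Applying the rule to each of the 21 symbols of XX66XXX66X66X66XXX66X gives the pieces 66X 66X X X 66X 66X 66X X X 66X X X 66X X X 66X 66X 66X X X 66X, which concatenate to the answer.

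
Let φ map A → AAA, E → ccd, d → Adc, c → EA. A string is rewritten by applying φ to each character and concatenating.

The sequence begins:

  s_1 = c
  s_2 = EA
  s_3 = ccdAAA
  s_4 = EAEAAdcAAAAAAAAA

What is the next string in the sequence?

φ(EAEAAdcAAAAAAAAA) expands symbol-by-symbol to ccd AAA ccd AAA AAA Adc EA AAA AAA AAA AAA AAA AAA AAA AAA AAA; joining the 16 pieces gives the next term.

ccdAAAccdAAAAAAAdcEAAAAAAAAAAAAAAAAAAAAAAAAAAAA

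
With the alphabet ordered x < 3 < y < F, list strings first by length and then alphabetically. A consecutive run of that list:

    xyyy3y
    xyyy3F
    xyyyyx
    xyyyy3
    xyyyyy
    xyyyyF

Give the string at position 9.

Advancing 3 positions from xyyyyF through xyyyyF → xyyyFx → xyyyF3 reaches term 9.

xyyyFy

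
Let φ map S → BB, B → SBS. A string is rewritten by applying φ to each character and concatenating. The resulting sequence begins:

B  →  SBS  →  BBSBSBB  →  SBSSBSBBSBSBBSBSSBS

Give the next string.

BBSBSBBBBSBSBBSBSSBSBBSBSBBSBSSBSBBSBSBBBBSBSBB

φ(SBSSBSBBSBSBBSBSSBS) expands symbol-by-symbol to BB SBS BB BB SBS BB SBS SBS BB SBS BB SBS SBS BB SBS BB BB SBS BB; joining the 19 pieces gives the next term.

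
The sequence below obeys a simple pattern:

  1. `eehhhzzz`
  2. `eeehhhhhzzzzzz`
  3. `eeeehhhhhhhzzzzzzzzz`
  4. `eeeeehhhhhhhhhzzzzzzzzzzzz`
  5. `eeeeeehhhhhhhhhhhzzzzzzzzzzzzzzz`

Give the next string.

Each string has the form e^{n+1} h^{2n+1} z^{3n} (n = 1, 2, …).
For the next term, n = 6, so the run lengths are 7, 13, 18.

eeeeeeehhhhhhhhhhhhhzzzzzzzzzzzzzzzzzz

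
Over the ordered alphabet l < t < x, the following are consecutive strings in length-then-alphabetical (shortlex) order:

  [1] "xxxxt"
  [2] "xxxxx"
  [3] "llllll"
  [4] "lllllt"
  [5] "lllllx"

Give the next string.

lllltl

The successor of lllllx increments the rightmost position that isn't already x and resets every position after it to l.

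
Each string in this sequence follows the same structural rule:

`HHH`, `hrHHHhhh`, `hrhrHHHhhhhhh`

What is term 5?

hrhrhrhrHHHhhhhhhhhhhhh

s(k+1) = hr·s(k)·hhh, so each term gains hr as a prefix and hhh as a suffix.
From hrhrHHHhhhhhh, 2 further steps: hrhrHHHhhhhhh → hrhrhrHHHhhhhhhhhh → (answer).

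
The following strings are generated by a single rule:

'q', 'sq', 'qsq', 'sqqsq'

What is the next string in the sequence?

qsqsqqsq

From term 3 onward, concatenate the second-to-last term with the last: q·sq = qsq, sq·qsq = sqqsq, …
So term 5 is qsq·sqqsq.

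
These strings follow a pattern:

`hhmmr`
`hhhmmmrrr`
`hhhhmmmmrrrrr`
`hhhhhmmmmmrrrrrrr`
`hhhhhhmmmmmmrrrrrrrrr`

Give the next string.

Term n consists of n+1 h's, followed by n+1 m's, followed by 2n-1 r's (n = 1, 2, …).
At n = 6 the blocks have lengths 7, 7, 11.

hhhhhhhmmmmmmmrrrrrrrrrrr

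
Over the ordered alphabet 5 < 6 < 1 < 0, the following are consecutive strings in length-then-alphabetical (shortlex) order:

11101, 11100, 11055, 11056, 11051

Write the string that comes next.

11050

The successor of 11051 increments the rightmost position that isn't already 0 and resets every position after it to 5.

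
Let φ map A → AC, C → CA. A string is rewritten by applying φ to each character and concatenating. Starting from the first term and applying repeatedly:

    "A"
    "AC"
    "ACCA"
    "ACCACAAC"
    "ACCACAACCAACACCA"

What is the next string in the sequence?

ACCACAACCAACACCACAACACCAACCACAAC

φ(ACCACAACCAACACCA) expands symbol-by-symbol to AC CA CA AC CA AC AC CA CA AC AC CA AC CA CA AC; joining the 16 pieces gives the next term.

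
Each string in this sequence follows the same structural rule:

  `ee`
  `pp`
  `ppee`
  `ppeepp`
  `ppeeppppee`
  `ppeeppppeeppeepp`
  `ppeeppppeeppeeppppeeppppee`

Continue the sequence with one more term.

This is a Fibonacci-style word recurrence s(k) = s(k−1)·s(k−2): e.g. pp·ee = ppee.
Continuing: ppeeppppeeppeeppppeeppppee · ppeeppppeeppeepp gives term 8.

ppeeppppeeppeeppppeeppppeeppeeppppeeppeepp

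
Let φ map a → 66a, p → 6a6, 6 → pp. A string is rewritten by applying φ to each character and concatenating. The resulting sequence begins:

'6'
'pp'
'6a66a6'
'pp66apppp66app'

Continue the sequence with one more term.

6a66a6pppp66a6a66a66a66a6pppp66a6a66a6

Applying the rule to each of the 14 symbols of pp66apppp66app gives the pieces 6a6 6a6 pp pp 66a 6a6 6a6 6a6 6a6 pp pp 66a 6a6 6a6, which concatenate to the answer.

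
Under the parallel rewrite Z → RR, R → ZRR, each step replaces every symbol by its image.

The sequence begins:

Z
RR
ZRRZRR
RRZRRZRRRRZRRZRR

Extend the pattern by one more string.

φ(RRZRRZRRRRZRRZRR) expands symbol-by-symbol to ZRR ZRR RR ZRR ZRR RR ZRR ZRR ZRR ZRR RR ZRR ZRR RR ZRR ZRR; joining the 16 pieces gives the next term.

ZRRZRRRRZRRZRRRRZRRZRRZRRZRRRRZRRZRRRRZRRZRR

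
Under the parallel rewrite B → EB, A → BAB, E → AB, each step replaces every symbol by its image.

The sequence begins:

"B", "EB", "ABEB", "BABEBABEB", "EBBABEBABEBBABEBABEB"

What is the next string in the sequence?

φ(EBBABEBABEBBABEBABEB) expands symbol-by-symbol to AB EB EB BAB EB AB EB BAB EB AB EB EB BAB EB AB EB BAB EB AB EB; joining the 20 pieces gives the next term.

ABEBEBBABEBABEBBABEBABEBEBBABEBABEBBABEBABEB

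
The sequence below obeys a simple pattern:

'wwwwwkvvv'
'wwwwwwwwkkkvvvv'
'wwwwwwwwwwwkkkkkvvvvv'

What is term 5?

Each string has the form w^{3n+2} k^{2n-1} v^{n+2} (n = 1, 2, …).
Setting n = 5 gives 17, 9, 7 characters in each block.

wwwwwwwwwwwwwwwwwkkkkkkkkkvvvvvvv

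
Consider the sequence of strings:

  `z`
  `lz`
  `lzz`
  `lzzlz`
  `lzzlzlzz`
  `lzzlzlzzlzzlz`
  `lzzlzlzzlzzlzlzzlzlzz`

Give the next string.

From term 3 onward, concatenate the last term with the second-to-last: lz·z = lzz, lzz·lz = lzzlz, …
Continuing: lzzlzlzzlzzlzlzzlzlzz · lzzlzlzzlzzlz gives term 8.

lzzlzlzzlzzlzlzzlzlzzlzzlzlzzlzzlz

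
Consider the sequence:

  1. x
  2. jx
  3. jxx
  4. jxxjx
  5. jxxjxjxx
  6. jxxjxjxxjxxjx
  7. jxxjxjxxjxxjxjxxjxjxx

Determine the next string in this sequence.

jxxjxjxxjxxjxjxxjxjxxjxxjxjxxjxxjx

This is a Fibonacci-style word recurrence s(k) = s(k−1)·s(k−2): e.g. jx·x = jxx.
So term 8 is jxxjxjxxjxxjxjxxjxjxx·jxxjxjxxjxxjx.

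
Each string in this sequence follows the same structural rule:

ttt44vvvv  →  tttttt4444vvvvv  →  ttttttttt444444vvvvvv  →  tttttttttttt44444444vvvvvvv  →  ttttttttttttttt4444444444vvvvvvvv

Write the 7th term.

ttttttttttttttttttttt44444444444444vvvvvvvvvv

The n-th term is 3n t's then 2n 4's then n+3 v's (n = 1, 2, …).
At n = 7 the blocks have lengths 21, 14, 10.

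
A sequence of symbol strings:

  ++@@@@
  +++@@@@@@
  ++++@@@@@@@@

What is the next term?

Term n consists of n +'s, followed by 2n @'s, where the shown terms are n = 2, 3, 4.
Setting n = 5 gives 5, 10 characters in each block.

+++++@@@@@@@@@@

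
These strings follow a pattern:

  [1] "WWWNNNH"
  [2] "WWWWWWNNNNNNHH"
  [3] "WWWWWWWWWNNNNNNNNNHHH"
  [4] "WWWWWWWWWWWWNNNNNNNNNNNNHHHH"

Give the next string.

Reading off run lengths: W runs 3, 6, 9, 12; N runs 3, 6, 9, 12; H runs 1, 2, 3, 4 — each is linear in n (n = 1, 2, …).
At n = 5 the blocks have lengths 15, 15, 5.

WWWWWWWWWWWWWWWNNNNNNNNNNNNNNNHHHHH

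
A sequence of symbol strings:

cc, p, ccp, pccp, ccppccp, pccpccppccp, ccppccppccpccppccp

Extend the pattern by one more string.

Each term (from the third on) is the two preceding terms concatenated in order: term 3 = cc·p = ccp.
So term 8 is pccpccppccp·ccppccppccpccppccp.

pccpccppccpccppccppccpccppccp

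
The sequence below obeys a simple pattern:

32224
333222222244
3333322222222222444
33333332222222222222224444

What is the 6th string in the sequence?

3333333333322222222222222222222222444444

Term n consists of 2n-1 3's, followed by 4n-1 2's, followed by n 4's (n = 1, 2, …).
At n = 6 the blocks have lengths 11, 23, 6.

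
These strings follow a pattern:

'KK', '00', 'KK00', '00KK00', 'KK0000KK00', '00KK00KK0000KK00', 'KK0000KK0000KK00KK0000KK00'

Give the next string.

From term 3 onward, concatenate the second-to-last term with the last: KK·00 = KK00, 00·KK00 = 00KK00, …
The next term joins 00KK00KK0000KK00 and KK0000KK0000KK00KK0000KK00.

00KK00KK0000KK00KK0000KK0000KK00KK0000KK00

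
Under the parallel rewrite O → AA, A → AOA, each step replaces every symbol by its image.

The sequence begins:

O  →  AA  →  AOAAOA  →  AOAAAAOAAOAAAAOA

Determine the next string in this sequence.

AOAAAAOAAOAAOAAOAAAAOAAOAAAAOAAOAAOAAOAAAAOA

Applying the rule to each of the 16 symbols of AOAAAAOAAOAAAAOA gives the pieces AOA AA AOA AOA AOA AOA AA AOA AOA AA AOA AOA AOA AOA AA AOA, which concatenate to the answer.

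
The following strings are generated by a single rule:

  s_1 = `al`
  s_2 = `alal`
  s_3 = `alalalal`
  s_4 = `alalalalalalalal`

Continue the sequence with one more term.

Each string is two copies of the previous one concatenated.
Doubling alalalalalalalal:

alalalalalalalalalalalalalalalal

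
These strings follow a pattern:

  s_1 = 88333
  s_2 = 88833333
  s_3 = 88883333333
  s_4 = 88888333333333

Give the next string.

Reading off run lengths: 8 runs 2, 3, 4, 5; 3 runs 3, 5, 7, 9 — each is linear in n, where the shown terms are n = 2, 3, 4, 5.
At n = 6 the blocks have lengths 6, 11.

88888833333333333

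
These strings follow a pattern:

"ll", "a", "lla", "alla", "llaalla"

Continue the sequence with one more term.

allallaalla

From term 3 onward, concatenate the second-to-last term with the last: ll·a = lla, a·lla = alla, …
Continuing: alla · llaalla gives term 6.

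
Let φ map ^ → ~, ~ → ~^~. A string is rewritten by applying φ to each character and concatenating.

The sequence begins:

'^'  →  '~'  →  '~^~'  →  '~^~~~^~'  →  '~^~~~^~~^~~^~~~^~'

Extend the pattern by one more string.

~^~~~^~~^~~^~~~^~~^~~~^~~^~~~^~~^~~^~~~^~

Replace each of the 17 characters of ~^~~~^~~^~~^~~~^~ in place — ~^~ ~ ~^~ ~^~ ~^~ ~ ~^~ ~^~ ~ ~^~ ~^~ ~ ~^~ ~^~ ~^~ ~ ~^~ — and concatenate.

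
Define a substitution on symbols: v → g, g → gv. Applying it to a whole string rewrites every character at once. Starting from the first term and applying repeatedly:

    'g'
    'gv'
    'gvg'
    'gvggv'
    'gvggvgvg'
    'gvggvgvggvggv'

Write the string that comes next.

gvggvgvggvggvgvggvgvg

Replace each of the 13 characters of gvggvgvggvggv in place — gv g gv gv g gv g gv gv g gv gv g — and concatenate.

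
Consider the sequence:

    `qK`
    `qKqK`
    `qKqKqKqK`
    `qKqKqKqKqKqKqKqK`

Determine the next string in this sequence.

qKqKqKqKqKqKqKqKqKqKqKqKqKqKqKqK

s(k+1) = s(k)·s(k) — each term doubles the last.
One more doubling of qKqKqKqKqKqKqKqK gives the answer.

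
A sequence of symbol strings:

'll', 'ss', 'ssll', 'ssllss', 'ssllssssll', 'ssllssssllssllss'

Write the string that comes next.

This is a Fibonacci-style word recurrence s(k) = s(k−1)·s(k−2): e.g. ss·ll = ssll.
Continuing: ssllssssllssllss · ssllssssll gives term 7.

ssllssssllssllssssllssssll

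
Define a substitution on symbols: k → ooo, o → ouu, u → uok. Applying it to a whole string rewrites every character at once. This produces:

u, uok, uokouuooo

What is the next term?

Apply φ to uokouuooo symbol by symbol: u→uok, o→ouu, k→ooo, o→ouu, u→uok, u→uok, o→ouu, o→ouu, o→ouu; joined: uok ouu ooo ouu uok uok ouu ouu ouu.

uokouuoooouuuokuokouuouuouu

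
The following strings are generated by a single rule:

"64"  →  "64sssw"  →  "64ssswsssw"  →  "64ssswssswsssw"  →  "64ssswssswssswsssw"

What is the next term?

The strings grow by a fixed suffix sssw each time.
Applying this once more to 64ssswssswssswsssw:

64ssswssswssswssswsssw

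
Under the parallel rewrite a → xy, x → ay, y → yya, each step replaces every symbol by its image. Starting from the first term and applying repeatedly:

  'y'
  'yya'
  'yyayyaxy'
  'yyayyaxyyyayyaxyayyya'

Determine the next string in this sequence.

Applying the rule to each of the 21 symbols of yyayyaxyyyayyaxyayyya gives the pieces yya yya xy yya yya xy ay yya yya yya xy yya yya xy ay yya xy yya yya yya xy, which concatenate to the answer.

yyayyaxyyyayyaxyayyyayyayyaxyyyayyaxyayyyaxyyyayyayyaxy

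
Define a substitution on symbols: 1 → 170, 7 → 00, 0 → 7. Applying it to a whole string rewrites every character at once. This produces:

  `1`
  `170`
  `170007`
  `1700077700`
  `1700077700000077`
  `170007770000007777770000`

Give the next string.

Rewriting the 24 symbols of 170007770000007777770000 one by one yields 170 00 7 7 7 00 00 00 7 7 7 7 7 7 00 00 00 00 00 00 7 7 7 7; concatenated:

170007770000007777770000000000007777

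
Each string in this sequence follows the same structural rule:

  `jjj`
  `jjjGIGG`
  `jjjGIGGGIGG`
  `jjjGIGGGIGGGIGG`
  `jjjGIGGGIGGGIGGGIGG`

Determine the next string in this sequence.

The strings grow by a fixed suffix GIGG each time.
One more step from jjjGIGGGIGGGIGGGIGG gives the answer.

jjjGIGGGIGGGIGGGIGGGIGG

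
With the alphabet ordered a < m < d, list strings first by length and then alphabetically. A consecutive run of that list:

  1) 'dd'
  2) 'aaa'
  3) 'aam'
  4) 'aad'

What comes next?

ama

Treat aad as a base-3 numeral over the given alphabet and add one, carrying through any trailing d's.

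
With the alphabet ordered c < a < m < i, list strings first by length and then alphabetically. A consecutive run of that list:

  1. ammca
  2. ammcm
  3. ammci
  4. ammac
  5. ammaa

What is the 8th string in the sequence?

ammmc

Continuing the enumeration 3 steps past ammaa: ammaa → ammam → ammai → (answer).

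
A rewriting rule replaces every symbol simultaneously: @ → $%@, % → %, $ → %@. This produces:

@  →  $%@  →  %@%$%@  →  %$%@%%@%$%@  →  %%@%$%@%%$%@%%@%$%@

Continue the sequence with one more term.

%%$%@%%@%$%@%%%@%$%@%%$%@%%@%$%@

Replace each of the 19 characters of %%@%$%@%%$%@%%@%$%@ in place — % % $%@ % %@ % $%@ % % %@ % $%@ % % $%@ % %@ % $%@ — and concatenate.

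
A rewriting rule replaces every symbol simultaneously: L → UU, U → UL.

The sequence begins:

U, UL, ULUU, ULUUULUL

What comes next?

ULUUULULULUUULUU

Expanding ULUUULUL: U→UL, L→UU, U→UL, U→UL, U→UL, L→UU, U→UL, L→UU. Concatenated: UL UU UL UL UL UU UL UU.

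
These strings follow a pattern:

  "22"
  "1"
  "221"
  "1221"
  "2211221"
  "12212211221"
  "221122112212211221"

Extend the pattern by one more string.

12212211221221122112212211221

From term 3 onward, concatenate the second-to-last term with the last: 22·1 = 221, 1·221 = 1221, …
So term 8 is 12212211221·221122112212211221.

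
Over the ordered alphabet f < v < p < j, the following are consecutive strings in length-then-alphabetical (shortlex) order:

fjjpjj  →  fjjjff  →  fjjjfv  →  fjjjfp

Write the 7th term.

fjjjvv

Advancing 3 positions from fjjjfp through fjjjfp → fjjjfj → fjjjvf reaches term 7.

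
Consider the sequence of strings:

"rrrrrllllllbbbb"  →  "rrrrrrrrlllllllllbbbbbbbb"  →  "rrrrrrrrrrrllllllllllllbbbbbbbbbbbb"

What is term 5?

rrrrrrrrrrrrrrrrrllllllllllllllllllbbbbbbbbbbbbbbbbbbbb

Each string has the form r^{3n+2} l^{3n+3} b^{4n} (n = 1, 2, …).
At n = 5 the blocks have lengths 17, 18, 20.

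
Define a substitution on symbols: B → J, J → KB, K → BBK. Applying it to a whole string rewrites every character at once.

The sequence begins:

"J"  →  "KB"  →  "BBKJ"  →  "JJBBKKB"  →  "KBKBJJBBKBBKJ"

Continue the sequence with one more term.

BBKJBBKJKBKBJJBBKJJBBKKB

Applying the rule to each of the 13 symbols of KBKBJJBBKBBKJ gives the pieces BBK J BBK J KB KB J J BBK J J BBK KB, which concatenate to the answer.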